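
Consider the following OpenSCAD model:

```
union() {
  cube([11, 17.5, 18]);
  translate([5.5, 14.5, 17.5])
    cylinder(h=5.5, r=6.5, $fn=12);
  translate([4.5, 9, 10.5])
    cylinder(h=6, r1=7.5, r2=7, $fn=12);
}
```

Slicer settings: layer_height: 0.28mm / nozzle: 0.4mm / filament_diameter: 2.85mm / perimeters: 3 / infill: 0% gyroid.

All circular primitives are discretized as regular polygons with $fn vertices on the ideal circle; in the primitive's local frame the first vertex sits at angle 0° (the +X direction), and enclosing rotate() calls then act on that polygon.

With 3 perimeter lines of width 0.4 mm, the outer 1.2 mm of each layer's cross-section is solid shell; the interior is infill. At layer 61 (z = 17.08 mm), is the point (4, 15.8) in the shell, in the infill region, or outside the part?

At z = 17.08 mm: the cube is present — its section is the full 11×17.5 rectangle; the cylinder at (5.5, 14.5) does not reach this height (z outside [17.5, 23]); the cone at (4.5, 9) does not reach this height (z outside [10.5, 16.5]); Taking the union: only the 11×17.5 cube is present, so the union is just that shape — 1 connected region. Overall, the cross-section is a single solid region. The nearest boundary edge runs (11.00, 17.50)→(0.00, 17.50); distance from the point to it = 1.70 mm. The point is inside the cross-section and 1.70 mm from the nearest boundary — more than the 1.2 mm shell width (3 × 0.4), so it's in the infill interior.

infill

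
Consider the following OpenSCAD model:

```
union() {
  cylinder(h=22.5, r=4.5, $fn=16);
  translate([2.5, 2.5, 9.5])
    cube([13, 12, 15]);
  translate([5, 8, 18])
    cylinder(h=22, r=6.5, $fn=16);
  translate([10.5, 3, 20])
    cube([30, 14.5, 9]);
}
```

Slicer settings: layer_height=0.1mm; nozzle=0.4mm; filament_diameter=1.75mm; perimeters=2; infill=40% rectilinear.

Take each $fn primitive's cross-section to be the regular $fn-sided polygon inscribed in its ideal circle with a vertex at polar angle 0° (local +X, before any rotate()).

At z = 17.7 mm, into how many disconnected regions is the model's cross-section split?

At z = 17.7 mm: the r=4.5 cylinder contributes a regular 16-gon of circumradius 4.5; the cube at (2.5, 2.5) (footprint 13×12) is included at this height; the cylinder at (5, 8) is absent (z outside [18, 40]); the cube at (10.5, 3) is absent (z outside [20, 29]); Merging all regions: the regions partially overlap (shared area 0.78 mm²), so overlapping operands fuse into one piece — 1 connected region. The result has 1 disconnected region.

1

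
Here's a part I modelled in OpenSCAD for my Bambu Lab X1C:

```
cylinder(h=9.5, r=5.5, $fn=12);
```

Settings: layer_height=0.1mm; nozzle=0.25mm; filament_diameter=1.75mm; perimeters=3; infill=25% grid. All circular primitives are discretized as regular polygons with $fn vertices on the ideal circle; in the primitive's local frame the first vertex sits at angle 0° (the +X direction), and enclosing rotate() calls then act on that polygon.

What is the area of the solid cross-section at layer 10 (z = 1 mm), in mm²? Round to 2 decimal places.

90.75 mm²

At z = 1 mm: the cylinder: section is a regular 12-gon, circumradius r=5.5 (area = (12/2)·5.500²·sin(360°/12) = 90.75 mm²). Overall, the cross-section is a single solid region. Net area = 90.75 mm².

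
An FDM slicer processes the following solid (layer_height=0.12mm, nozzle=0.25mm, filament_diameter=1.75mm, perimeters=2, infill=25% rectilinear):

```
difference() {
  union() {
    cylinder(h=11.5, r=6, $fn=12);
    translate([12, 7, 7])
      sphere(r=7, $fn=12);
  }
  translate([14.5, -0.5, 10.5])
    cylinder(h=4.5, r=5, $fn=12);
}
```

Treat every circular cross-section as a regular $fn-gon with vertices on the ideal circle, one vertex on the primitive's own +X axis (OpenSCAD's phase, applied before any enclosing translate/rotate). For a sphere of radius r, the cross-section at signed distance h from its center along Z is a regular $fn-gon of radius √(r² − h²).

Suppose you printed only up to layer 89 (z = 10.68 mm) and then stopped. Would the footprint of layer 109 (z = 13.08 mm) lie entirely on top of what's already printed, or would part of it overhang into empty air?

Compare the two slices. At z = 10.68: the r=6 cylinder contributes a regular 12-gon of circumradius 6 (area = (12/2)·6.000²·sin(360°/12) = 108.00 mm²); the r=7 sphere at (12, 7) slices to a regular 12-gon of circumradius 5.955 (√(r²−h²) with h=3.68 from center) (area = (12/2)·5.955²·sin(360°/12) = 106.37 mm²); Taking the union: the 2 present regions are separate (no shared area or edge), so areas and boundary lengths simply add and each stays a separate island — area = 214.37 mm²; the r=5 cylinder at (14.5, -0.5) gives a regular 12-gon of circumradius 5 (constant along its height) (area = (12/2)·5.000²·sin(360°/12) = 75.00 mm²); After the difference (first − rest): starting from that combined region (214.37 mm²), the r=5 cylinder at (14.5, -0.5) partially overlaps it — only the 13.75 mm² overlap (of its 75.00 mm²) is removed, clipping the outline — area = 200.62 mm². At z = 13.08: the cylinder does not reach this height (z outside [0, 11.5]); the r=7 sphere at (12, 7) contributes a regular 12-gon of circumradius √(7²−6.08²) = 3.469 (area = (12/2)·3.469²·sin(360°/12) = 36.10 mm²); Taking the union: only the r=7 sphere at (12, 7) is present, so the union is just that shape — area = 36.10 mm²; the r=5 cylinder at (14.5, -0.5) gives a regular 12-gon of circumradius 5 (constant along its height) (area = (12/2)·5.000²·sin(360°/12) = 75.00 mm²); After the difference (first − rest): starting from that combined region (36.10 mm²), the r=5 cylinder at (14.5, -0.5) partially overlaps it — only the 0.62 mm² overlap (of its 75.00 mm²) is removed, clipping the outline — area = 35.49 mm². Checking containment: the cross-section at z = 13.08 is a subset of the cross-section at z = 10.68.

entirely on top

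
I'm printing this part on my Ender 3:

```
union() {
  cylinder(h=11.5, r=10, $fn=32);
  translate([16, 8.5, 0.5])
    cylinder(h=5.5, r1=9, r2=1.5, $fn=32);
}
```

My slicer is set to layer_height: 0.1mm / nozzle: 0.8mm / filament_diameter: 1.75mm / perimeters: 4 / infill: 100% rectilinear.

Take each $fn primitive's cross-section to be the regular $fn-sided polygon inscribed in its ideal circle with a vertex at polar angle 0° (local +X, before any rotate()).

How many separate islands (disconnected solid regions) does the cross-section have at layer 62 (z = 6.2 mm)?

At z = 6.2 mm: the r=10 cylinder gives a regular 32-gon of circumradius 10 (constant along its height); the cone at (16, 8.5) is absent (z outside [0.5, 6]); Merging all regions: only the r=10 cylinder is present, so the union is just that shape — 1 connected region. Overall, the cross-section is a single solid region. Island count = 1.

1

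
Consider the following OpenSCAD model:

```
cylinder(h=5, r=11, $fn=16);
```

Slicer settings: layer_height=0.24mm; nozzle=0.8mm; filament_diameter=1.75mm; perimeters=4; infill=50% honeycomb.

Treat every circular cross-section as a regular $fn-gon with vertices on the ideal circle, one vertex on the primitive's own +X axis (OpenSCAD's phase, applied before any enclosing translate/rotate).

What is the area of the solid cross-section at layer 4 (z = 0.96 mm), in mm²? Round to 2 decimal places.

370.44 mm²

At z = 0.96 mm: the r=11 cylinder gives a regular 16-gon of circumradius 11 (constant along its height) (area = (16/2)·11.000²·sin(360°/16) = 370.44 mm²). Overall, the cross-section is a single solid region. Net area = 370.44 mm².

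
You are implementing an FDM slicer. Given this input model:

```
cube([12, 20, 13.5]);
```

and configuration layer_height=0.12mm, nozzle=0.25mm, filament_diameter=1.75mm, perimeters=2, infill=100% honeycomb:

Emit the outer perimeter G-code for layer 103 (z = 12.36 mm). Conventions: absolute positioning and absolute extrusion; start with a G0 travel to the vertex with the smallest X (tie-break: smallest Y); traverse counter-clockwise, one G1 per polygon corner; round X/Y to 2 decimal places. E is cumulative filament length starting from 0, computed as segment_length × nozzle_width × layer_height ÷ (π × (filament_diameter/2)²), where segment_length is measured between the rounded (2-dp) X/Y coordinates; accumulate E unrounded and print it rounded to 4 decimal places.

At z = 12.36 mm: the 12×20 cube contributes its full rectangle. The outline is a single polygon with 4 vertices. Extrusion per mm of travel: 0.25 × 0.12 / (π × 0.875²) = 0.012473. Accumulating E over each segment gives final E = 0.7982.

G0 X0.00 Y0.00 Z12.36
G1 X12.00 Y0.00 E0.1497
G1 X12.00 Y20.00 E0.3991
G1 X0.00 Y20.00 E0.5488
G1 X0.00 Y0.00 E0.7982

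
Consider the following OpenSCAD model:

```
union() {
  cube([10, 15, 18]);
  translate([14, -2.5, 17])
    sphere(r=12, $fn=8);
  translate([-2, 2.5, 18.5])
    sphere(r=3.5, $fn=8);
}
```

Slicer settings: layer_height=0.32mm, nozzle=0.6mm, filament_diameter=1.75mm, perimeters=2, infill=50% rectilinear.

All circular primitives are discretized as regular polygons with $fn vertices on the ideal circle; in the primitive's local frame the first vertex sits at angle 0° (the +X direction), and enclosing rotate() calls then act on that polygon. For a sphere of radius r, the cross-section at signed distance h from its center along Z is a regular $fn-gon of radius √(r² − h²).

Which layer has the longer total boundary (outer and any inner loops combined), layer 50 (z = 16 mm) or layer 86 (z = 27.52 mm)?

Layer 50 (z = 16): the cube (footprint 10×15) is included at this height (perimeter 50.00 mm); the r=12 sphere at (14, -2.5) slices to a regular 8-gon of circumradius 11.958 (√(r²−h²) with h=1 from center) (perimeter = 2·8·11.958·sin(180°/8) = 73.22 mm); the r=3.5 sphere at (-2, 2.5) slices to a regular 8-gon of circumradius 2.449 (√(r²−h²) with h=2.5 from center) (perimeter = 2·8·2.449·sin(180°/8) = 15.00 mm); Taking the union: the regions partially overlap (shared area 38.48 mm²), so the edge portions inside another operand are dropped and the merged outline is re-measured after clipping — boundary = 107.70 mm. So its perimeter = 107.70 mm. Layer 86 (z = 27.52): the cube is absent (z outside [0, 18]); the r=12 sphere at (14, -2.5) slices to a regular 8-gon of circumradius 5.773 (√(r²−h²) with h=10.52 from center) (perimeter = 2·8·5.773·sin(180°/8) = 35.35 mm); the sphere at (-2, 2.5) does not reach this height (|z−center|=9.020 > r=3.5); Merging all regions: only the r=12 sphere at (14, -2.5) is present, so the union is just that shape — boundary = 35.35 mm. So its perimeter = 35.35 mm. Layer 50 is larger (107.70 vs 35.35 mm).

layer 50 (z = 16 mm)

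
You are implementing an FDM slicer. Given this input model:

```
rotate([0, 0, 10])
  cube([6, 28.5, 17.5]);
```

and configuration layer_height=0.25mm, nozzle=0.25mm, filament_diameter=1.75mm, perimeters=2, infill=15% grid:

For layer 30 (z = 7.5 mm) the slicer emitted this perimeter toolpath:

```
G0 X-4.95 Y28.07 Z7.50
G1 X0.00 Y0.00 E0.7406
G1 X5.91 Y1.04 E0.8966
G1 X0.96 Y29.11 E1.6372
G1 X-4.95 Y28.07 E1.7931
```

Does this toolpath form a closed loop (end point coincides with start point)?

yes

Start point (G0): (-4.95, 28.07). End point (last G1): the path returns to the start — closed.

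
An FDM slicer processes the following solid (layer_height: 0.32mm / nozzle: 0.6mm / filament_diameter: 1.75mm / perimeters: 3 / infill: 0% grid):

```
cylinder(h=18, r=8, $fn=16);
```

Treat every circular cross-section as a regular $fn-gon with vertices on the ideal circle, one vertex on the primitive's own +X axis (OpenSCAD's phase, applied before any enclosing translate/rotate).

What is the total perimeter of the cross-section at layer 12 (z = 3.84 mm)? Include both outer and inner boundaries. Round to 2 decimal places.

At z = 3.84 mm: the r=8 cylinder contributes a regular 16-gon of circumradius 8 (perimeter = 2·16·8.000·sin(180°/16) = 49.94 mm). Overall, the cross-section is a single solid region. Total boundary length (outer) = 49.94 mm.

49.94 mm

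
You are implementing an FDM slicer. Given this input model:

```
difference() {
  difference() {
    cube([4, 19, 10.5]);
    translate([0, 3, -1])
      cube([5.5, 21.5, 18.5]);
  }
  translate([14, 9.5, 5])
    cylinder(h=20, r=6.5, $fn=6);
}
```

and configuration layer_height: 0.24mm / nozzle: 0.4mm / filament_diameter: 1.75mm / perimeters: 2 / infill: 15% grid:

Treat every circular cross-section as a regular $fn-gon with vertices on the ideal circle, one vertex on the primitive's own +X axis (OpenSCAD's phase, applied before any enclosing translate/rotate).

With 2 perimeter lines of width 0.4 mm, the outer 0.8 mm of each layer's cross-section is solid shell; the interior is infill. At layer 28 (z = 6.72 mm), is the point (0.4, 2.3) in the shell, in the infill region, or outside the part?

At z = 6.72 mm: the 4×19 cube contributes its full rectangle; the cube at (0, 3) is present — its section is the full 5.5×21.5 rectangle; Taking the first minus the rest: starting from the 4×19 cube, the 5.5×21.5 cube at (0, 3) partially overlaps it — only the 64.00 mm² overlap (of its 118.25 mm²) is removed, clipping the outline — 1 connected region; the cylinder at (14, 9.5): section is a regular 6-gon, circumradius r=6.5; Taking the first minus the rest: starting from the result so far, the r=6.5 cylinder at (14, 9.5) misses the remaining region (no effect) — 1 connected region. Overall, the cross-section is a single solid region. The nearest boundary edge runs (0.00, 0.00)→(0.00, 3.00); distance from the point to it = 0.40 mm. The point is inside the cross-section, 0.40 mm from the nearest boundary — within the 0.8 mm shell band (2 × 0.4).

shell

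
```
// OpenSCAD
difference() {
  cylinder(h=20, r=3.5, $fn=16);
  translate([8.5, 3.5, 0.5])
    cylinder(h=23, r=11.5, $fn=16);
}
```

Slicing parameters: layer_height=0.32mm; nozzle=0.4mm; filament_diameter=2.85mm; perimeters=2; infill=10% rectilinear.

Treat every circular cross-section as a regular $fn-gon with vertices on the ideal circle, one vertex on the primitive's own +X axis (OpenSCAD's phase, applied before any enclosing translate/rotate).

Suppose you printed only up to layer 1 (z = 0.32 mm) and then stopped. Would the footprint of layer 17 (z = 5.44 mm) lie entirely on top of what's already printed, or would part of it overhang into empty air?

Compare the two slices. At z = 0.32: the r=3.5 cylinder contributes a regular 16-gon of circumradius 3.5 (area = (16/2)·3.500²·sin(360°/16) = 37.50 mm²); the cylinder at (8.5, 3.5) is not intersected at this z (z outside [0.5, 23.5]); Taking the first minus the rest: none of the subtracted shapes is present at this height, so the r=3.5 cylinder is unchanged — area = 37.50 mm². At z = 5.44: the r=3.5 cylinder contributes a regular 16-gon of circumradius 3.5 (area = (16/2)·3.500²·sin(360°/16) = 37.50 mm²); the r=11.5 cylinder at (8.5, 3.5) contributes a regular 16-gon of circumradius 11.5 (area = (16/2)·11.500²·sin(360°/16) = 404.88 mm²); After the difference (first − rest): starting from the r=3.5 cylinder (37.50 mm²), the r=11.5 cylinder at (8.5, 3.5) partially overlaps it — only the 31.87 mm² overlap (of its 404.88 mm²) is removed, clipping the outline — area = 5.63 mm². Checking containment: the cross-section at z = 5.44 is a subset of the cross-section at z = 0.32.

entirely on top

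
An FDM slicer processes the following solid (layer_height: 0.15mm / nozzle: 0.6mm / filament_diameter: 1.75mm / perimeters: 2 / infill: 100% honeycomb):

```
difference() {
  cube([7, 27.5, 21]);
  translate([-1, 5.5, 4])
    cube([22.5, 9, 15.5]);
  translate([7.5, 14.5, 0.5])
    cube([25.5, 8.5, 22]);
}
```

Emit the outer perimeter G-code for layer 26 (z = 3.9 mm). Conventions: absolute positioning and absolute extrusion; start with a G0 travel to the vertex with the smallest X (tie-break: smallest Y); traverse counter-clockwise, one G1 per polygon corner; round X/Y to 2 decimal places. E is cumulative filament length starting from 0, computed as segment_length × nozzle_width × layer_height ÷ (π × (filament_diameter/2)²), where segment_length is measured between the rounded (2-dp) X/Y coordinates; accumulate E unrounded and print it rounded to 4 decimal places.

At z = 3.9 mm: the cube is present — its section is the full 7×27.5 rectangle; the cube at (-1, 5.5) is not intersected at this z (z outside [4, 19.5]); the cube at (7.5, 14.5) is present — its section is the full 25.5×8.5 rectangle; After the difference (first − rest): starting from the 7×27.5 cube, the 25.5×8.5 cube at (7.5, 14.5) misses the remaining region (no effect) — 1 connected region. The outline is a single polygon with 4 vertices. Extrusion per mm of travel: 0.6 × 0.15 / (π × 0.875²) = 0.037418. Accumulating E over each segment gives final E = 2.5818.

G0 X0.00 Y0.00 Z3.90
G1 X7.00 Y0.00 E0.2619
G1 X7.00 Y27.50 E1.2909
G1 X0.00 Y27.50 E1.5528
G1 X0.00 Y0.00 E2.5818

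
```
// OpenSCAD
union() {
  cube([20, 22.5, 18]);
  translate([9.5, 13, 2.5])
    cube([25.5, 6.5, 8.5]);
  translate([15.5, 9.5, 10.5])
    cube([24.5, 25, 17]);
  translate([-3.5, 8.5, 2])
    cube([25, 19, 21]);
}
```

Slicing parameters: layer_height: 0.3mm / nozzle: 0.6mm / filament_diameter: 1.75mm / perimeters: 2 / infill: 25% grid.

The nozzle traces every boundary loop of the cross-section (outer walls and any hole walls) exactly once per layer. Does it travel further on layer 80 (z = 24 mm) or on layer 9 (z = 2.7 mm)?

Layer 80 (z = 24): the cube does not reach this height (z outside [0, 18]); the cube at (9.5, 13) is absent (z outside [2.5, 11]); the cube at (15.5, 9.5) (footprint 24.5×25) is included at this height (perimeter 99.00 mm); the cube at (-3.5, 8.5) does not reach this height (z outside [2, 23]); Combining (union): only the 24.5×25 cube at (15.5, 9.5) is present, so the union is just that shape — boundary = 99.00 mm. So its perimeter = 99.00 mm. Layer 9 (z = 2.7): the cube is present — its section is the full 20×22.5 rectangle (perimeter 85.00 mm); the cube at (9.5, 13) is present — its section is the full 25.5×6.5 rectangle (perimeter 64.00 mm); the cube at (15.5, 9.5) is not intersected at this z (z outside [10.5, 27.5]); the cube at (-3.5, 8.5) is present — its section is the full 25×19 rectangle (perimeter 88.00 mm); Taking the union: the regions partially overlap (shared area 358.00 mm²), so the edge portions inside another operand are dropped and the merged outline is re-measured after clipping — boundary = 132.00 mm. So its perimeter = 132.00 mm. Layer 9 is larger (132.00 vs 99.00 mm).

layer 9 (z = 2.7 mm)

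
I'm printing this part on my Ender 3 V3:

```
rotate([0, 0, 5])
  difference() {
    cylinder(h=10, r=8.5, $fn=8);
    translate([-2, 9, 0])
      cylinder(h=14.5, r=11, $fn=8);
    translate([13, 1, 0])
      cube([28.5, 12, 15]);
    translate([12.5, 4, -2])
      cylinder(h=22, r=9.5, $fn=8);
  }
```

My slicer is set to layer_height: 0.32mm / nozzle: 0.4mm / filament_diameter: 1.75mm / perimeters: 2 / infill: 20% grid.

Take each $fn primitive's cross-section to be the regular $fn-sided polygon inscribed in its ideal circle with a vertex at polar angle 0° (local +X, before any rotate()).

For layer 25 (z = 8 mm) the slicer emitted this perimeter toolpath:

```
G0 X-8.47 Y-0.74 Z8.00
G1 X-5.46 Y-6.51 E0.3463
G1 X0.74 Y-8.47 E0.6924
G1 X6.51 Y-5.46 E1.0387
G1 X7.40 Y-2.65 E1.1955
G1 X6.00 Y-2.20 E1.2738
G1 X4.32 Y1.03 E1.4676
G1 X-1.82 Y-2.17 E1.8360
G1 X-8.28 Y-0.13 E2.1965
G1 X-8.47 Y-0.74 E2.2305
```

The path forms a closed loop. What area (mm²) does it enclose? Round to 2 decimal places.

85.76 mm²

Apply the shoelace formula to the sequence of (X, Y) vertices; enclosed area = 85.76 mm².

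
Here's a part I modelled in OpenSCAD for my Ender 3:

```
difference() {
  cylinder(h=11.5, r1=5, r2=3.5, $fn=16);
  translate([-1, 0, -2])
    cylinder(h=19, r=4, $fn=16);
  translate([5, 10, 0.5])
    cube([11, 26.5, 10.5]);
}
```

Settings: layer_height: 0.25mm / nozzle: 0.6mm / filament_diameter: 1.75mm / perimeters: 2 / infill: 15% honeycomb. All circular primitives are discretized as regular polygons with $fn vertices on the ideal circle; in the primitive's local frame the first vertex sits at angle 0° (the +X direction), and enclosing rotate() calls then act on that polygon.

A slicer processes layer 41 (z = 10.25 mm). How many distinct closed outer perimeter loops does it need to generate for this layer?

At z = 10.25 mm: the cone (r1=5→r2=3.5) has section circumradius 3.663 here — a regular 16-gon; the cylinder at (-1, 0): section is a regular 16-gon, circumradius r=4; the cube at (5, 10) is present — its section is the full 11×26.5 rectangle; Subtracting the remaining from the first: starting from the cone, the r=4 cylinder at (-1, 0) partially overlaps it — only the 37.04 mm² overlap (of its 48.98 mm²) is removed, clipping the outline; the 11×26.5 cube at (5, 10) misses the remaining region (no effect) — 1 connected region. The result has 1 disconnected region.

1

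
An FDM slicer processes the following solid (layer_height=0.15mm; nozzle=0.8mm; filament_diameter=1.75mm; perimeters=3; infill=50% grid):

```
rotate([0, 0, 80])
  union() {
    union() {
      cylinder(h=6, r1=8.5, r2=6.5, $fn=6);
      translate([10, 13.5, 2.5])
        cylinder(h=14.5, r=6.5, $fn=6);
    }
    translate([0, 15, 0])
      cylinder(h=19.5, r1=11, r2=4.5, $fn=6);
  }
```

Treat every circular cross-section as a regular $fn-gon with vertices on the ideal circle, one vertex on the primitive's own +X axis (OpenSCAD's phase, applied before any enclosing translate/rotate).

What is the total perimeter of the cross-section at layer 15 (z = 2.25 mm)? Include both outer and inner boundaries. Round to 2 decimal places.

90.46 mm

At z = 2.25 mm: the cone: at t=0.375 of its height the radius interpolates to r₁+(r₂−r₁)t = 7.750, giving a regular 6-gon of that circumradius (perimeter = 2·6·7.750·sin(180°/6) = 46.50 mm); the cylinder at (10, 13.5) does not reach this height (z outside [2.5, 17]); Merging all regions: only the cone is present, so the union is just that shape — boundary = 46.50 mm; the cone at (0, 15) contributes a regular 6-gon of circumradius 10.250 (interpolated between r1=11 and r2=4.5 at t=0.115) (perimeter = 2·6·10.250·sin(180°/6) = 61.50 mm); Taking the union: the regions partially overlap (shared area 4.76 mm²), so the edge portions inside another operand are dropped and the merged outline is re-measured after clipping — boundary = 90.46 mm; (whole slice rotated 80° about Z — lengths, areas and connectivity unchanged). Overall, the cross-section is a single solid region. Total boundary length (outer) = 90.46 mm.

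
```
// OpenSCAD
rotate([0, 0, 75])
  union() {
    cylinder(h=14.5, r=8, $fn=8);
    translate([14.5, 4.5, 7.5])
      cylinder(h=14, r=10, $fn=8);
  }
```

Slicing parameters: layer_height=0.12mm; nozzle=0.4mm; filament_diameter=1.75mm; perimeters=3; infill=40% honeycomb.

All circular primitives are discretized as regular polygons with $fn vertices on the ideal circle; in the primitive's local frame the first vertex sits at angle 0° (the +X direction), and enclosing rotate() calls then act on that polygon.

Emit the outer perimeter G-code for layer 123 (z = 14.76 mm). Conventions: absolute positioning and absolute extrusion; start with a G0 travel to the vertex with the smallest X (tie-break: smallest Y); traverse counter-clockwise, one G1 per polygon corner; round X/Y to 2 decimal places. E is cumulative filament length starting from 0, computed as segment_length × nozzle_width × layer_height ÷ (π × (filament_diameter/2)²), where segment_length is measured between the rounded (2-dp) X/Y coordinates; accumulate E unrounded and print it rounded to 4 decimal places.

At z = 14.76 mm: the cylinder is absent (z outside [0, 14.5]); the r=10 cylinder at (14.5, 4.5) gives a regular 8-gon of circumradius 10 (constant along its height); Combining (union): only the r=10 cylinder at (14.5, 4.5) is present, so the union is just that shape — 1 connected region; (whole slice rotated 75° about Z — lengths, areas and connectivity unchanged). The outline is a single polygon with 8 vertices. Extrusion per mm of travel: 0.4 × 0.12 / (π × 0.875²) = 0.019956. Accumulating E over each segment gives final E = 1.2219.

G0 X-10.25 Y17.76 Z14.76
G1 X-9.25 Y10.17 E0.1528
G1 X-3.18 Y5.51 E0.3055
G1 X4.41 Y6.51 E0.4583
G1 X9.07 Y12.58 E0.6110
G1 X8.07 Y20.17 E0.7638
G1 X1.99 Y24.83 E0.9166
G1 X-5.59 Y23.83 E1.0692
G1 X-10.25 Y17.76 E1.2219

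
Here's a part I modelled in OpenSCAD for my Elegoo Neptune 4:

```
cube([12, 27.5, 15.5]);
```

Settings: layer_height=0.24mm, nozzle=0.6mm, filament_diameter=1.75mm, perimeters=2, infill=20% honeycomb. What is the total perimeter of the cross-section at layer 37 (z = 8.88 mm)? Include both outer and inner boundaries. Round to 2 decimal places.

79.00 mm

At z = 8.88 mm: the cube is present — its section is the full 12×27.5 rectangle (perimeter 79.00 mm). Overall, the cross-section is a single solid region. Total boundary length (outer) = 79.00 mm.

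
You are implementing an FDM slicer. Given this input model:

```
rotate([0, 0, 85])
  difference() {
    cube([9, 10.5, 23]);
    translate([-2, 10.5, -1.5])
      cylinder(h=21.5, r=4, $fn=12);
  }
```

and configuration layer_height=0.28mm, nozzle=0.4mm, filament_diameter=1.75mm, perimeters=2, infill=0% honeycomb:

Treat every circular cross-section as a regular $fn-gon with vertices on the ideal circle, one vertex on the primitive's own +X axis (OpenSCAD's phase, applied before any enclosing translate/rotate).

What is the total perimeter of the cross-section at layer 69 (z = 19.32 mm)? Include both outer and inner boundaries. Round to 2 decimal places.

37.68 mm

At z = 19.32 mm: the 9×10.5 cube contributes its full rectangle (perimeter 39.00 mm); the cylinder at (-2, 10.5): section is a regular 12-gon, circumradius r=4 (perimeter = 2·12·4.000·sin(180°/12) = 24.85 mm); Taking the first minus the rest: starting from the 9×10.5 cube, the r=4 cylinder at (-2, 10.5) partially overlaps it — only the 4.54 mm² overlap (of its 48.00 mm²) is removed, clipping the outline — boundary = 37.68 mm; (whole slice rotated 85° about Z — lengths, areas and connectivity unchanged). Overall, the cross-section is a single solid region. Total boundary length (outer) = 37.68 mm.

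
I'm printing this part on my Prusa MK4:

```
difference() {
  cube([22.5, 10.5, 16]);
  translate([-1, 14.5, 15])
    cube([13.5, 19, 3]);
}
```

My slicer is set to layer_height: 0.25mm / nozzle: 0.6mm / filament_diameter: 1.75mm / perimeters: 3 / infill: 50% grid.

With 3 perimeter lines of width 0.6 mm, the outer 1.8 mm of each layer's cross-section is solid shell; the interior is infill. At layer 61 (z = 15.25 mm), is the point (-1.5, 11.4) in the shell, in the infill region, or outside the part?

At z = 15.25 mm: the cube (footprint 22.5×10.5) is included at this height; the 13.5×19 cube at (-1, 14.5) contributes its full rectangle; Taking the first minus the rest: starting from the 22.5×10.5 cube, the 13.5×19 cube at (-1, 14.5) misses the remaining region (no effect) — 1 connected region. Overall, the cross-section is a single solid region. The nearest boundary edge runs (0.00, 10.50)→(22.50, 10.50); distance from the point to it = 1.75 mm. The point is not inside any of the regions above, so it lies outside the cross-section (1.75 mm from the nearest boundary).

outside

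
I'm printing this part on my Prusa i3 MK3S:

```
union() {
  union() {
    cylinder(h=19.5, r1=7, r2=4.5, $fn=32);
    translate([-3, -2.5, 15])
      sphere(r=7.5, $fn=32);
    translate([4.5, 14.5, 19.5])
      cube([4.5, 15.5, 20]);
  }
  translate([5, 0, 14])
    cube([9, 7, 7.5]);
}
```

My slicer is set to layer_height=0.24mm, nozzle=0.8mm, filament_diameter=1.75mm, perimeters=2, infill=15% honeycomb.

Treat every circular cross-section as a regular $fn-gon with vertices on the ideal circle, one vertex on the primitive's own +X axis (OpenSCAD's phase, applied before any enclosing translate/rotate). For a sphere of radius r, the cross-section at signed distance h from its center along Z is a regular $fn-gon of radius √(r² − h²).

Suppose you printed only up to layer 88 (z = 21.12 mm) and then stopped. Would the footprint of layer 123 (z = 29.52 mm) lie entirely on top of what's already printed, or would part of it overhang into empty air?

entirely on top

Compare the two slices. At z = 21.12: the cone does not reach this height (z outside [0, 19.5]); the sphere at (-3, -2.5): section is a regular 32-gon, circumradius = √(r²−h²) = √(7.5²−6.12²) = 4.335 (area = (32/2)·4.335²·sin(360°/32) = 58.67 mm²); the 4.5×15.5 cube at (4.5, 14.5) contributes its full rectangle (area 69.75 mm²); Taking the union: the 2 present regions are separate (no shared area or edge), so areas and boundary lengths simply add and each stays a separate island — area = 128.42 mm²; the cube at (5, 0) is present — its section is the full 9×7 rectangle (area 63.00 mm²); Merging all regions: the 2 present regions are separate (no shared area or edge), so areas and boundary lengths simply add and each stays a separate island — area = 191.42 mm². At z = 29.52: the cone is not intersected at this z (z outside [0, 19.5]); the sphere at (-3, -2.5) does not reach this height (|z−center|=14.520 > r=7.5); the cube at (4.5, 14.5) is present — its section is the full 4.5×15.5 rectangle (area 69.75 mm²); Combining (union): only the 4.5×15.5 cube at (4.5, 14.5) is present, so the union is just that shape — area = 69.75 mm²; the cube at (5, 0) is absent (z outside [14, 21.5]); Combining (union): only the result so far is present, so the union is just that shape — area = 69.75 mm². Checking containment: the cross-section at z = 29.52 is a subset of the cross-section at z = 21.12.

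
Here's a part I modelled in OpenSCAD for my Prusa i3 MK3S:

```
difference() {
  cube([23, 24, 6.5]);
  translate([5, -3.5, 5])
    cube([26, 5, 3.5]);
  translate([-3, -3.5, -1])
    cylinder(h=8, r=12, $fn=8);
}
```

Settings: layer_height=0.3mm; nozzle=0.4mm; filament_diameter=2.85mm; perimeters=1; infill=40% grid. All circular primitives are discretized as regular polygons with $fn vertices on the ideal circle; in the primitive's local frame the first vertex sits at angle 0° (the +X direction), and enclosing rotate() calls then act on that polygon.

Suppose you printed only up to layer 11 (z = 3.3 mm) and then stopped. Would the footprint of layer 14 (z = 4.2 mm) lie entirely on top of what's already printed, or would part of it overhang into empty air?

Compare the two slices. At z = 3.3: the cube (footprint 23×24) is included at this height (area 552.00 mm²); the cube at (5, -3.5) is absent (z outside [5, 8.5]); the cylinder at (-3, -3.5): section is a regular 8-gon, circumradius r=12 (area = (8/2)·12.000²·sin(360°/8) = 407.29 mm²); Subtracting the remaining from the first: starting from the 23×24 cube (552.00 mm²), the r=12 cylinder at (-3, -3.5) partially overlaps it — only the 38.72 mm² overlap (of its 407.29 mm²) is removed, clipping the outline — area = 513.28 mm². At z = 4.2: the cube is present — its section is the full 23×24 rectangle (area 552.00 mm²); the cube at (5, -3.5) does not reach this height (z outside [5, 8.5]); the cylinder at (-3, -3.5): section is a regular 8-gon, circumradius r=12 (area = (8/2)·12.000²·sin(360°/8) = 407.29 mm²); After the difference (first − rest): starting from the 23×24 cube (552.00 mm²), the r=12 cylinder at (-3, -3.5) partially overlaps it — only the 38.72 mm² overlap (of its 407.29 mm²) is removed, clipping the outline — area = 513.28 mm². Checking containment: the cross-section at z = 4.2 is a subset of the cross-section at z = 3.3.

entirely on top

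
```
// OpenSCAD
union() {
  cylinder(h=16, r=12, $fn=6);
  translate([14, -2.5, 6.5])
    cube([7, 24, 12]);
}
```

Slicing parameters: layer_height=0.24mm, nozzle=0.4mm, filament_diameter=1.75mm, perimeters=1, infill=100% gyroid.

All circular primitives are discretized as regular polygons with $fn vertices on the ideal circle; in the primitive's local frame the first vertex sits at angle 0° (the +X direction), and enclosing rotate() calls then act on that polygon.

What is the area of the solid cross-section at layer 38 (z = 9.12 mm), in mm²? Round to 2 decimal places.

At z = 9.12 mm: the r=12 cylinder gives a regular 6-gon of circumradius 12 (constant along its height) (area = (6/2)·12.000²·sin(360°/6) = 374.12 mm²); the 7×24 cube at (14, -2.5) contributes its full rectangle (area 168.00 mm²); Merging all regions: the 2 present regions are separate (no shared area or edge), so areas and boundary lengths simply add and each stays a separate island — area = 542.12 mm². Overall, the cross-section has 2 separate islands. Net area = 542.12 mm².

542.12 mm²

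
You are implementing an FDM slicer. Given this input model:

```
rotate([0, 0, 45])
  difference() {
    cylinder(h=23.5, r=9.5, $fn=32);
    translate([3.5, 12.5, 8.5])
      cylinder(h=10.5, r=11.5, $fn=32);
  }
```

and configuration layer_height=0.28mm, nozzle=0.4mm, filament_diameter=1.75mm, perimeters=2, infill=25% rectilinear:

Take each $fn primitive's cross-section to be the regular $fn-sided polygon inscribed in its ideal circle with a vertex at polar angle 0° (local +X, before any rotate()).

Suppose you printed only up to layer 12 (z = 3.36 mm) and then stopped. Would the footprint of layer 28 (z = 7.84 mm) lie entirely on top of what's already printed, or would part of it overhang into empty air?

Compare the two slices. At z = 3.36: the r=9.5 cylinder gives a regular 32-gon of circumradius 9.5 (constant along its height) (area = (32/2)·9.500²·sin(360°/32) = 281.71 mm²); the cylinder at (3.5, 12.5) is absent (z outside [8.5, 19]); Subtracting the remaining from the first: none of the subtracted shapes is present at this height, so the r=9.5 cylinder is unchanged — area = 281.71 mm²; (rotated 45° about Z; rotation is an isometry so areas/perimeters/island counts are preserved). At z = 7.84: the r=9.5 cylinder contributes a regular 32-gon of circumradius 9.5 (area = (32/2)·9.500²·sin(360°/32) = 281.71 mm²); the cylinder at (3.5, 12.5) is absent (z outside [8.5, 19]); Subtracting the remaining from the first: none of the subtracted shapes is present at this height, so the r=9.5 cylinder is unchanged — area = 281.71 mm²; (whole slice rotated 45° about Z — lengths, areas and connectivity unchanged). Checking containment: the cross-section at z = 7.84 is a subset of the cross-section at z = 3.36.

entirely on top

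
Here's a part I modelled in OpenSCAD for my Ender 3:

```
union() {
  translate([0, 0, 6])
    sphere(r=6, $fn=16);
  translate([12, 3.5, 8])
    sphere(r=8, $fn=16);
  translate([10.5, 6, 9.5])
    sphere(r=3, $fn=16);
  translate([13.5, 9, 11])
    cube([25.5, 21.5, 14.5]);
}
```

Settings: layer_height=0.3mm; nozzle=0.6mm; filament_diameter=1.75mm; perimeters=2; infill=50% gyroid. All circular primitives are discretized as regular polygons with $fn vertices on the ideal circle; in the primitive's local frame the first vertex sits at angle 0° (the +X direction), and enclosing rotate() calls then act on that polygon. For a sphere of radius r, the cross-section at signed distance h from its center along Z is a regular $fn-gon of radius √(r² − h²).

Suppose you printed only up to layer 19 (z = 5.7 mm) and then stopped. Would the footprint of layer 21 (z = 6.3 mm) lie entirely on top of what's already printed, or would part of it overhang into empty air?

part overhangs

Compare the two slices. At z = 5.7: the r=6 sphere contributes a regular 16-gon of circumradius √(6²−0.3²) = 5.992 (area = (16/2)·5.992²·sin(360°/16) = 109.94 mm²); the r=8 sphere at (12, 3.5) contributes a regular 16-gon of circumradius √(8²−2.3²) = 7.662 (area = (16/2)·7.662²·sin(360°/16) = 179.74 mm²); the sphere at (10.5, 6) is absent (|z−center|=3.800 > r=3); the cube at (13.5, 9) is absent (z outside [11, 25.5]); Taking the union: the regions partially overlap — summed areas 289.68 mm² minus the doubly-counted overlap 3.30 mm² gives 286.37 mm² — area = 286.37 mm². At z = 6.3: the r=6 sphere slices to a regular 16-gon of circumradius 5.992 (√(r²−h²) with h=0.3 from center) (area = (16/2)·5.992²·sin(360°/16) = 109.94 mm²); the r=8 sphere at (12, 3.5) slices to a regular 16-gon of circumradius 7.817 (√(r²−h²) with h=1.7 from center) (area = (16/2)·7.817²·sin(360°/16) = 187.09 mm²); the sphere at (10.5, 6) does not reach this height (|z−center|=3.200 > r=3); the cube at (13.5, 9) does not reach this height (z outside [11, 25.5]); Taking the union: the regions partially overlap — summed areas 297.02 mm² minus the doubly-counted overlap 4.11 mm² gives 292.91 mm² — area = 292.91 mm². Checking containment: at z = 6.3 the cross-section extends beyond the z = 5.7 cross-section by about 6.54 mm².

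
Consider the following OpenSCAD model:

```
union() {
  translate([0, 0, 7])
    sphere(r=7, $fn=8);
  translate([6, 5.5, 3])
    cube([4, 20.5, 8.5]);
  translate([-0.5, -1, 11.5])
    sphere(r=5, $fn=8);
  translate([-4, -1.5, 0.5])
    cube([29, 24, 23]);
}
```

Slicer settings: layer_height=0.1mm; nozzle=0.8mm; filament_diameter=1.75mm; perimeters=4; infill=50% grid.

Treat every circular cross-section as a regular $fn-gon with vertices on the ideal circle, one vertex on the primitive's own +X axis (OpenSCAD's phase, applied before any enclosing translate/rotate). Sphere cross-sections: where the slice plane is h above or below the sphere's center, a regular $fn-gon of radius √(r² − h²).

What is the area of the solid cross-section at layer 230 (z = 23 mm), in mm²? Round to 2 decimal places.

696.00 mm²

At z = 23 mm: the sphere is not intersected at this z (|z−center|=16.000 > r=7); the cube at (6, 5.5) is not intersected at this z (z outside [3, 11.5]); the sphere at (-0.5, -1) is not intersected at this z (|z−center|=11.500 > r=5); the 29×24 cube at (-4, -1.5) contributes its full rectangle (area 696.00 mm²); Merging all regions: only the 29×24 cube at (-4, -1.5) is present, so the union is just that shape — area = 696.00 mm². Overall, the cross-section is a single solid region. Net area = 696.00 mm².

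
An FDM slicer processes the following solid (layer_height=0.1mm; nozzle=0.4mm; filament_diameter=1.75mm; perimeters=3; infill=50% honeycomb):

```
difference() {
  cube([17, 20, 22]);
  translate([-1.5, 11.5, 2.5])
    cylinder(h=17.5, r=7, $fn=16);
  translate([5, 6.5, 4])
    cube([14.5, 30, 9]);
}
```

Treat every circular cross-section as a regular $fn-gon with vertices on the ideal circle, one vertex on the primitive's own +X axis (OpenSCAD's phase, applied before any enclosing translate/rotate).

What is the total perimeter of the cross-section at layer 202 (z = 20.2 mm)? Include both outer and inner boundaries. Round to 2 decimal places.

74.00 mm

At z = 20.2 mm: the cube (footprint 17×20) is included at this height (perimeter 74.00 mm); the cylinder at (-1.5, 11.5) does not reach this height (z outside [2.5, 20]); the cube at (5, 6.5) is not intersected at this z (z outside [4, 13]); After the difference (first − rest): none of the subtracted shapes is present at this height, so the 17×20 cube is unchanged — boundary = 74.00 mm. Overall, the cross-section is a single solid region. Total boundary length (outer) = 74.00 mm.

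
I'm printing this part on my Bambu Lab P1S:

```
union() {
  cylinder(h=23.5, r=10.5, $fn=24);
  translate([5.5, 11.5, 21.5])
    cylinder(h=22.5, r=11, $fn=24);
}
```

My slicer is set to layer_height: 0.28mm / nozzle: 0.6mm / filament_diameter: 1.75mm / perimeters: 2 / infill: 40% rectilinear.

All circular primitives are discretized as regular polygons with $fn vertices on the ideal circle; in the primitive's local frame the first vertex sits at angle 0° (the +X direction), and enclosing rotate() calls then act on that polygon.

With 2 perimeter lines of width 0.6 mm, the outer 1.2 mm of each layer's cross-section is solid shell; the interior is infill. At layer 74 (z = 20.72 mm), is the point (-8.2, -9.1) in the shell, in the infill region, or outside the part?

outside

At z = 20.72 mm: the r=10.5 cylinder contributes a regular 24-gon of circumradius 10.5; the cylinder at (5.5, 11.5) is absent (z outside [21.5, 44]); Taking the union: only the r=10.5 cylinder is present, so the union is just that shape — 1 connected region. Overall, the cross-section is a single solid region. The nearest boundary edge runs (-7.42, -7.42)→(-5.25, -9.09); distance from the point to it = 1.80 mm. The point is not inside any of the regions above, so it lies outside the cross-section (1.80 mm from the nearest boundary).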